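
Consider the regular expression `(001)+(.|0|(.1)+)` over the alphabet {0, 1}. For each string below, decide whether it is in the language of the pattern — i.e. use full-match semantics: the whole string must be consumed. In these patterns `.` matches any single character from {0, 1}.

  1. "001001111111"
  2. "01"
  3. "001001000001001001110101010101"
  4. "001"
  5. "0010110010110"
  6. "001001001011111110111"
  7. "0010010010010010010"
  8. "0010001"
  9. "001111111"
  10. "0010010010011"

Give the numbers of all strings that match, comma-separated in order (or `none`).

1, 6, 7, 9, 10

1. "001001111111" → match
2. "01" → no match — must start with "001"
3 → no match
4. "001" → no match
5 → no match
6 → match
7 → match
8. "0010001" → no match
9. "001111111" → match
10 → match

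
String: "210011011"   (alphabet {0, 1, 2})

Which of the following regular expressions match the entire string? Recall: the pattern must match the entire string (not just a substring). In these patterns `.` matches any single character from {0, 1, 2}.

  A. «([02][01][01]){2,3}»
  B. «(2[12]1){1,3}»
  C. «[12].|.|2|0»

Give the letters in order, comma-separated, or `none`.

A

A → match
B → no match
C → no match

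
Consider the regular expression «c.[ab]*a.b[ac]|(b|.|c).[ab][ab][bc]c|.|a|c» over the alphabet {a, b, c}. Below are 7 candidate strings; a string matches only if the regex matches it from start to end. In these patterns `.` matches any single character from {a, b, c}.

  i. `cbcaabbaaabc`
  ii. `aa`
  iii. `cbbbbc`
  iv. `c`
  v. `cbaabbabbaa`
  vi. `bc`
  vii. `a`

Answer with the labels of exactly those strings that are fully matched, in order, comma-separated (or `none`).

iii, iv, vii

i → no match
ii → no match
iii → match
iv → match
v → no match
vi → no match
vii → match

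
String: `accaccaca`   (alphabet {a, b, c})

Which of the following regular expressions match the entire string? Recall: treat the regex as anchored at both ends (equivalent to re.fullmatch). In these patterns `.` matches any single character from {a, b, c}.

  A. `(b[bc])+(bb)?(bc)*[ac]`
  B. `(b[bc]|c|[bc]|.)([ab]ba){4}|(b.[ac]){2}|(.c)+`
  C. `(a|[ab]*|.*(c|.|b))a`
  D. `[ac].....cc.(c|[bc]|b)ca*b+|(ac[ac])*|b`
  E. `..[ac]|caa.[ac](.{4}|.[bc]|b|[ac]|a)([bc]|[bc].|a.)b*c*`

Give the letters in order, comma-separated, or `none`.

A → no match — must start with `b`
B → no match
C → match
D → match
E → no match

C, D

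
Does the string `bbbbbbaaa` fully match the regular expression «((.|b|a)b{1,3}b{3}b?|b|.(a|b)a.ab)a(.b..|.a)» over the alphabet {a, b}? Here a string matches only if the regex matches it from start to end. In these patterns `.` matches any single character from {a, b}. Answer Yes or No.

Yes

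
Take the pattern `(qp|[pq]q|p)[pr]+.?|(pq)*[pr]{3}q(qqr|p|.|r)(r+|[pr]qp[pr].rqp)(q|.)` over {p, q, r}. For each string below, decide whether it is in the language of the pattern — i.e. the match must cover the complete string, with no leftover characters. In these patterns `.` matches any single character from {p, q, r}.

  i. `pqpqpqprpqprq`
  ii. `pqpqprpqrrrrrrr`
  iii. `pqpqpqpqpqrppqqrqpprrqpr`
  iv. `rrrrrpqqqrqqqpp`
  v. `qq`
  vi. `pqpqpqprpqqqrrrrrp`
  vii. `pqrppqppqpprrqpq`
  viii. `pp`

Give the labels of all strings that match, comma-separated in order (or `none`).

i, ii, iii, vi, vii, viii

i → match
ii → match
iii → match
iv → no match
v. `qq` → no match
vi → match
vii → match
viii. `pp` → match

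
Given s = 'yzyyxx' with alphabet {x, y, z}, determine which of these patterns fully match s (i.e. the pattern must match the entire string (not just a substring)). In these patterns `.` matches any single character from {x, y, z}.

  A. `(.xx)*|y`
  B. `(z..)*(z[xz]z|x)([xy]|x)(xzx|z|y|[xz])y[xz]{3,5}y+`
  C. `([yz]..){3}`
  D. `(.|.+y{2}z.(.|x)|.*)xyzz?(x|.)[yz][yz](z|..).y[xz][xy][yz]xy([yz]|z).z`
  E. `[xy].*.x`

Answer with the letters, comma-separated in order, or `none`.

A → no match
B → no match — must end with 'y'
C → no match
D → no match — must end with 'z'
E → match

E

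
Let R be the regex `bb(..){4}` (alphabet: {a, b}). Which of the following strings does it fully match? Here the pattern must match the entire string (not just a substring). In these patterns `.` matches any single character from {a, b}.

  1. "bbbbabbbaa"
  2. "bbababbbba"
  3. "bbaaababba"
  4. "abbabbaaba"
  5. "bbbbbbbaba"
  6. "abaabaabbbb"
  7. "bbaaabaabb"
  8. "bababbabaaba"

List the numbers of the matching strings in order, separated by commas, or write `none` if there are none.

1. "bbbbabbbaa" → match
2. "bbababbbba" → match
3. "bbaaababba" → match
4. "abbabbaaba" → no match — must start with "bb"
5. "bbbbbbbaba" → match
6. "abaabaabbbb" → no match — must start with "bb"
7. "bbaaabaabb" → match
8. "bababbabaaba" → no match — must start with "bb"

1, 2, 3, 5, 7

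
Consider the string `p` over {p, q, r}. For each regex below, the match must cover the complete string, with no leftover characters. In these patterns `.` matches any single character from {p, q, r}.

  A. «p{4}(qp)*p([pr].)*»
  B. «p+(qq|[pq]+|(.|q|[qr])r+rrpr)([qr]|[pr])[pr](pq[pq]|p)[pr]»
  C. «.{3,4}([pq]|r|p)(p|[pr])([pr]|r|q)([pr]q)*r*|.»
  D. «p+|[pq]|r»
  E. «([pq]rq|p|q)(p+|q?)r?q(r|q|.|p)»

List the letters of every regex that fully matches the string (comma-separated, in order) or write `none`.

C, D

A → no match
B → no match
C → match
D → match
E → no match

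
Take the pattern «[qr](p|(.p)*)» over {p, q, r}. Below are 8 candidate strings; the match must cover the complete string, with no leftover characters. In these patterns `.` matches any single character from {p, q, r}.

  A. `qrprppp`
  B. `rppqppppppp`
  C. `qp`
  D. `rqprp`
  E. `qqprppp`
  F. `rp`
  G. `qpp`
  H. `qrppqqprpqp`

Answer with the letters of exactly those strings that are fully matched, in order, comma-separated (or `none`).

A, B, C, D, E, F, G

A. `qrprppp` → match
B. `rppqppppppp` → match
C. `qp` → match
D. `rqprp` → match
E. `qqprppp` → match
F. `rp` → match
G. `qpp` → match
H. `qrppqqprpqp` → no match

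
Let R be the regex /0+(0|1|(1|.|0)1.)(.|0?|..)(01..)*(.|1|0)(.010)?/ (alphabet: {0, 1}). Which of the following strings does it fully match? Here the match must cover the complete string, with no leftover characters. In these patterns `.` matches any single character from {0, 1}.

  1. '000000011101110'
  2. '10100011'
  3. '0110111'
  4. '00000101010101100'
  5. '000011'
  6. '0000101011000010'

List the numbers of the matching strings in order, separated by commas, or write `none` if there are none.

1 → match
2. '10100011' → no match — must start with '0'
3. '0110111' → match
4 → match
5. '000011' → match
6 → match

1, 3, 4, 5, 6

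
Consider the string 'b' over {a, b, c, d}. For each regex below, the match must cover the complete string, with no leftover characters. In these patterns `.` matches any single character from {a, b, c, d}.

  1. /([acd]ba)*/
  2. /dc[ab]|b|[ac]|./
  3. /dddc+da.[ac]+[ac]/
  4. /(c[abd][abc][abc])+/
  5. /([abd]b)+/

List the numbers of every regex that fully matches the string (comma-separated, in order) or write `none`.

2

1 → no match
2 → match
3 → no match — must start with 'dddc'
4 → no match — must start with 'c'
5 → no match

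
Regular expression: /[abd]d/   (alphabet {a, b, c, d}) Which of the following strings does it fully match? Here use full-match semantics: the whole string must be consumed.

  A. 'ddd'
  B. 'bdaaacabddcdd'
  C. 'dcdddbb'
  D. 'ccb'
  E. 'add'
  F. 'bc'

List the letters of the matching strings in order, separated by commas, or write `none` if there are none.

A → no match
B → no match
C → no match — must end with 'd'
D → no match — must end with 'd'
E → no match
F → no match — must end with 'd'

none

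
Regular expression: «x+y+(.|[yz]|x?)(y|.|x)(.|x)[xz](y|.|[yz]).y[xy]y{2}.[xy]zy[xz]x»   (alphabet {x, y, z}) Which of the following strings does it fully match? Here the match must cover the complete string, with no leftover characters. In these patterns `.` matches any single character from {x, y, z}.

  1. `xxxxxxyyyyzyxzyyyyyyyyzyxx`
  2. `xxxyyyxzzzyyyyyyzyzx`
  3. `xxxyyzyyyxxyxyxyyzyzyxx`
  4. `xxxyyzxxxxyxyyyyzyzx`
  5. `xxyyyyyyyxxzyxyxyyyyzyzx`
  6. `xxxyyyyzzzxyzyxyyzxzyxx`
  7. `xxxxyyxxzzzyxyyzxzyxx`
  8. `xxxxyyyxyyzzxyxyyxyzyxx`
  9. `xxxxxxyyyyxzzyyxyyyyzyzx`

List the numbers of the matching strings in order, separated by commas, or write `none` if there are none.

1, 2, 4, 5, 6, 7, 8, 9

1 → match
2 → match
3 → no match
4 → match
5 → match
6 → match
7 → match
8 → match
9 → match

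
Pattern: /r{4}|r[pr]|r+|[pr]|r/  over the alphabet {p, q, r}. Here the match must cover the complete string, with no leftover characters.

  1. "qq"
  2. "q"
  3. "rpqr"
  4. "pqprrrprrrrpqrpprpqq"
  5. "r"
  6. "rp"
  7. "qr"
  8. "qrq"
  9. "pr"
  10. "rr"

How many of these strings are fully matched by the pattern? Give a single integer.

3

1 → no match
2 → no match
3 → no match
4 → no match
5 → match
6 → match
7 → no match
8 → no match
9 → no match
10 → match
Total matched: 3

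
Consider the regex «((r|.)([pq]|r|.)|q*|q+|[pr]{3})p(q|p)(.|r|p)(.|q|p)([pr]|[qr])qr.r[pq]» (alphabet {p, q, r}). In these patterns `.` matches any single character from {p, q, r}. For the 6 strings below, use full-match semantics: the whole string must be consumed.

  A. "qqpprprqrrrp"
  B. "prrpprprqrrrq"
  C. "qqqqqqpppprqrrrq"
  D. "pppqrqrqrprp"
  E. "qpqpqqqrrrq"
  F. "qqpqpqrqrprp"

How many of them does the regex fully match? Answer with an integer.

6

A → match
B → match
C → match
D → match
E → match
F → match
Total matched: 6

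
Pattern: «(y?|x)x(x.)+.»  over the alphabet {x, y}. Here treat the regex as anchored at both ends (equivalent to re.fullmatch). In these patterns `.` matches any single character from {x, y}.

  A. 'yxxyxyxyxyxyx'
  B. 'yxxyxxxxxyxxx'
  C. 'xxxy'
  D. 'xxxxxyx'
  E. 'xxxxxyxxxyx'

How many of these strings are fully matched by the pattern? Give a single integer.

A → match
B → match
C → match
D → match
E → match
Total matched: 5

5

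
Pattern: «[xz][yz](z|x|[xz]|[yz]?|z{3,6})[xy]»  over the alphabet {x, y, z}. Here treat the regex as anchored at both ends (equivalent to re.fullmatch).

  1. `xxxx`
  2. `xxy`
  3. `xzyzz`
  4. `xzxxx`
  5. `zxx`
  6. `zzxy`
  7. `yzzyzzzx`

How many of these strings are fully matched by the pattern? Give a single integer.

1. `xxxx` → no match
2. `xxy` → no match
3. `xzyzz` → no match
4. `xzxxx` → no match
5. `zxx` → no match
6. `zzxy` → match
7. `yzzyzzzx` → no match
Total matched: 1

1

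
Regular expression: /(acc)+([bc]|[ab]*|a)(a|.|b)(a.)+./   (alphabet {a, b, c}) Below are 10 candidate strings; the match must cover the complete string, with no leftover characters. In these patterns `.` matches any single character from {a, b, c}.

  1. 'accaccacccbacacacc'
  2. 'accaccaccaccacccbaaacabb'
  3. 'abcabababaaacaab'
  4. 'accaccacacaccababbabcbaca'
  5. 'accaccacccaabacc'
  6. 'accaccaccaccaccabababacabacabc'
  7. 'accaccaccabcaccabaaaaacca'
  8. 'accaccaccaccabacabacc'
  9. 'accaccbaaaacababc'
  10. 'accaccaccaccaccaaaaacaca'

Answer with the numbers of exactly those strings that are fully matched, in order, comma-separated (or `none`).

1 → match
2 → match
3 → no match — must start with 'acc'
4 → no match
5 → match
6 → match
7 → no match
8 → match
9 → match
10 → match

1, 2, 5, 6, 8, 9, 10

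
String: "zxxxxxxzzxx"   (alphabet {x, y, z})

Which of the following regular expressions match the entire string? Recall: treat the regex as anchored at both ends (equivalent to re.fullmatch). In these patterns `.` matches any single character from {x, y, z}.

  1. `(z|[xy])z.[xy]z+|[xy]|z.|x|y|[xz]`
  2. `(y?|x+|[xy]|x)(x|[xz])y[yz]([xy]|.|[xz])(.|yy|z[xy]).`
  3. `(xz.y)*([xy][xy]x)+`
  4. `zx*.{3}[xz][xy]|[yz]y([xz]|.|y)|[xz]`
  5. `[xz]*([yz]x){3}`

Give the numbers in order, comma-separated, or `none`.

1 → no match
2 → no match
3 → no match
4 → match
5 → no match

4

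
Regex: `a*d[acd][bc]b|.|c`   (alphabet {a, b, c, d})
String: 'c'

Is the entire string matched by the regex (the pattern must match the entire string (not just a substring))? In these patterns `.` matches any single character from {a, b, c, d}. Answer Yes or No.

Yes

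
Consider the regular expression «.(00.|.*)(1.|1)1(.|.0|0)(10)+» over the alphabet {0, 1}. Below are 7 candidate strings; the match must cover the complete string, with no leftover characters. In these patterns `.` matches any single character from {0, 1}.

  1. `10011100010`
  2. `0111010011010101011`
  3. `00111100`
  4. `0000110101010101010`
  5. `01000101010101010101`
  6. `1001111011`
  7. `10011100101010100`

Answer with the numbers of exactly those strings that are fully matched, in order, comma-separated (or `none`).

1. `10011100010` → no match
2 → no match — must end with `10`
3. `00111100` → no match — must end with `10`
4 → match
5 → no match — must end with `10`
6. `1001111011` → no match — must end with `10`
7 → no match — must end with `10`

4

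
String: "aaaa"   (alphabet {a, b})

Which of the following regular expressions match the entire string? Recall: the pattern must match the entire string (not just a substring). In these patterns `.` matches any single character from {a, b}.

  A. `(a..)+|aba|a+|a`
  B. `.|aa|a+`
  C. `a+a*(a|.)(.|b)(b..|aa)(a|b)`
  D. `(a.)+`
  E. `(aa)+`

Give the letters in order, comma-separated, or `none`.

A, B, D, E

A → match
B → match
C → no match
D → match
E → match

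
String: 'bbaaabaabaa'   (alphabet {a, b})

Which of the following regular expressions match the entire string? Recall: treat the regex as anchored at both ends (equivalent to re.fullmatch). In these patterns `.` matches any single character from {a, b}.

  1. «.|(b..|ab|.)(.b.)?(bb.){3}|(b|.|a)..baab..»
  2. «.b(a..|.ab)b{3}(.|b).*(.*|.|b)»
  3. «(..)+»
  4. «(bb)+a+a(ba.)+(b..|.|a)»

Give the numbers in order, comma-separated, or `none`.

1 → no match
2 → no match
3 → no match
4 → match

4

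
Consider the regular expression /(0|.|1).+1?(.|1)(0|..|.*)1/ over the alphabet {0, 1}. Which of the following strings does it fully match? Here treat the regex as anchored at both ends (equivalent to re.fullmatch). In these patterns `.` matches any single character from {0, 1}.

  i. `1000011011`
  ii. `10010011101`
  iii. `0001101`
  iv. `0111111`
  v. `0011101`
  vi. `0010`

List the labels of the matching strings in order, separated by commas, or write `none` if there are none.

i → match
ii → match
iii → match
iv → match
v → match
vi → no match — must end with `1`

i, ii, iii, iv, v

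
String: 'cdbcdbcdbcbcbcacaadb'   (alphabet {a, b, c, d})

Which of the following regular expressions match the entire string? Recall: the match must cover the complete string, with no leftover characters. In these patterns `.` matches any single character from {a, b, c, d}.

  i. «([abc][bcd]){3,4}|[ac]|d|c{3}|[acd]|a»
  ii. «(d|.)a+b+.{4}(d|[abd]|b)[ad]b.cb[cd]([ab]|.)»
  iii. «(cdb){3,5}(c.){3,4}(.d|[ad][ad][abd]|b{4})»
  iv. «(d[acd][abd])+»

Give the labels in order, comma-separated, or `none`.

i → no match
ii → no match
iii → match
iv → no match — must start with 'd'

iii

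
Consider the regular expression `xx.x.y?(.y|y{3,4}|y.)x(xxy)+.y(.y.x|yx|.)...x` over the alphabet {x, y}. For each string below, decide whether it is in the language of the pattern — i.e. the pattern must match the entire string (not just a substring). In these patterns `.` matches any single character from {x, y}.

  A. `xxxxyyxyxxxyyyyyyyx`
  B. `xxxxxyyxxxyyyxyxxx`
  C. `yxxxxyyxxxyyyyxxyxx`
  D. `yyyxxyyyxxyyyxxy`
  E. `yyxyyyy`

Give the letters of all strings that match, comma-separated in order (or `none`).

A → match
B → match
C → no match — must start with `xx`
D → no match — must start with `xx`
E → no match — must start with `xx`

A, B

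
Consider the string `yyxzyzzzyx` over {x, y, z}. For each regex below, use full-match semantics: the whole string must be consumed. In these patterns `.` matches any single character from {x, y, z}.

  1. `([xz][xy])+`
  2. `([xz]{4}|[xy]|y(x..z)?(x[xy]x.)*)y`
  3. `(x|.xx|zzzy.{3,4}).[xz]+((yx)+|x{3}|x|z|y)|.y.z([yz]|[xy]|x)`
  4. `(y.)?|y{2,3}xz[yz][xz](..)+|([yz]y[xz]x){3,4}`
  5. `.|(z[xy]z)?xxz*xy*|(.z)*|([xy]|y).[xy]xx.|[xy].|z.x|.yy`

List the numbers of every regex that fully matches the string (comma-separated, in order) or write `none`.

4

1 → no match
2 → no match — must end with `y`
3 → no match
4 → match
5 → no match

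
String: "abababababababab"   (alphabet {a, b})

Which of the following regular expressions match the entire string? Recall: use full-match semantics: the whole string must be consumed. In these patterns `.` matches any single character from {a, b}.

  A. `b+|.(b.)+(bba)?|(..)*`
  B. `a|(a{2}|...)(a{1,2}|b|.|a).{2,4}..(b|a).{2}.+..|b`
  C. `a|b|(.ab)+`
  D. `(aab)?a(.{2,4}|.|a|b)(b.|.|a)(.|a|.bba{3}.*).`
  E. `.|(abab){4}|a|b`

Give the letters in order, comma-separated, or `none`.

A, B, E

A → match
B → match
C → no match
D → no match
E → match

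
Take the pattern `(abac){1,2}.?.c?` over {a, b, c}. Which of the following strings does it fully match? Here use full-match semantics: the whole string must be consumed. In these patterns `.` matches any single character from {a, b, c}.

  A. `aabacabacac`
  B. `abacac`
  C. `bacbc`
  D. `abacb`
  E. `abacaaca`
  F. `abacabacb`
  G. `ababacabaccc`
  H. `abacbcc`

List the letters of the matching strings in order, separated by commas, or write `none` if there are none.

A. `aabacabacac` → no match — must start with `abac`
B. `abacac` → match
C. `bacbc` → no match — must start with `abac`
D. `abacb` → match
E. `abacaaca` → no match
F. `abacabacb` → match
G. `ababacabaccc` → no match — must start with `abac`
H. `abacbcc` → match

B, D, F, H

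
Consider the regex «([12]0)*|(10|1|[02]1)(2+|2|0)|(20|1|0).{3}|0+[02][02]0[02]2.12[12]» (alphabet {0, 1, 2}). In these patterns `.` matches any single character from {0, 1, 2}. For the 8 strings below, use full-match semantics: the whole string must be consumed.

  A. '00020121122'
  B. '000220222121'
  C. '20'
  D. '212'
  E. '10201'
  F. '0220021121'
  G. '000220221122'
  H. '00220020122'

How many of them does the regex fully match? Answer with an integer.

6

A → no match
B → match
C → match
D → match
E → no match
F → match
G → match
H → match
Total matched: 6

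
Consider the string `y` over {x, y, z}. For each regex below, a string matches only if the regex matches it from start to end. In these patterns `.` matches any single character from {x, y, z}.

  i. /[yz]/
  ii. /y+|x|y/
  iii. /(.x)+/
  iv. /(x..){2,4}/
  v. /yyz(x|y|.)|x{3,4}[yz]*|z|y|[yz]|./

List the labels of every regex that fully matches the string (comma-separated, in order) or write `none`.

i, ii, v

i → match
ii → match
iii → no match — must end with `x`
iv → no match — must start with `x`
v → match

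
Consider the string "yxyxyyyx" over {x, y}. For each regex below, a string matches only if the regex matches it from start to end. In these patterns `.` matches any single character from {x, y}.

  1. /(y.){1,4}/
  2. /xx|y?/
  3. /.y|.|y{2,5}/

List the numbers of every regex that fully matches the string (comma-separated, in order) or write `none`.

1

1 → match
2 → no match
3 → no match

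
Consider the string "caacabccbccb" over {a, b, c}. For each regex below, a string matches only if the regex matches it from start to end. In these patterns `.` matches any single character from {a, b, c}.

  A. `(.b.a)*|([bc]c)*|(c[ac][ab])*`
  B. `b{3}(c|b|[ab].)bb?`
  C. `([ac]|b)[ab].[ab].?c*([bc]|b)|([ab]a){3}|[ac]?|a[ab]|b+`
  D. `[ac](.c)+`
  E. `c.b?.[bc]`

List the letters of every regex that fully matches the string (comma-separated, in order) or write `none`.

A → match
B → no match — must start with "b"
C → no match
D → no match — must end with "c"
E → no match

A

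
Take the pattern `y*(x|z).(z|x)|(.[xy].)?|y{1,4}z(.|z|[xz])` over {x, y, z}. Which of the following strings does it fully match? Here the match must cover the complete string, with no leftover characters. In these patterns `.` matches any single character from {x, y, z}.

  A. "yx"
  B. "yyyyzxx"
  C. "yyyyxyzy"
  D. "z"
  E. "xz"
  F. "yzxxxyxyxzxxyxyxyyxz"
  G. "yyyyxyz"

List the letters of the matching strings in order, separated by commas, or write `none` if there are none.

A → no match
B → match
C → no match
D → no match
E → no match
F → no match
G → match

B, G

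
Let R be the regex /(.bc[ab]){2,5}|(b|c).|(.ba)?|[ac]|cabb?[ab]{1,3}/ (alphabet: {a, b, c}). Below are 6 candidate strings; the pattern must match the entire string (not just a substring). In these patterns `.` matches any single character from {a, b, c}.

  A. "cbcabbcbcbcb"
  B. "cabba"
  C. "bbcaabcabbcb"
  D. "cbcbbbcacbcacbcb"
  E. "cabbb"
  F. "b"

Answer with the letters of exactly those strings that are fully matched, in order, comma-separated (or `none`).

A, B, C, D, E

A → match
B → match
C → match
D → match
E → match
F → no match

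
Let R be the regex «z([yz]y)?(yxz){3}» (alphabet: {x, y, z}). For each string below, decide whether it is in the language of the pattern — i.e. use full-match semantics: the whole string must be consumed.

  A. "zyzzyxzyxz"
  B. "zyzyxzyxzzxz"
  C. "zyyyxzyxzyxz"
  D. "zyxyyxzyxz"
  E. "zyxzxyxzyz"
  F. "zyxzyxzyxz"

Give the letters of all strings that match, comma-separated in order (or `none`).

A. "zyzzyxzyxz" → no match
B. "zyzyxzyxzzxz" → no match — must end with "yxz"
C. "zyyyxzyxzyxz" → match
D. "zyxyyxzyxz" → no match
E. "zyxzxyxzyz" → no match — must end with "yxz"
F. "zyxzyxzyxz" → match

C, F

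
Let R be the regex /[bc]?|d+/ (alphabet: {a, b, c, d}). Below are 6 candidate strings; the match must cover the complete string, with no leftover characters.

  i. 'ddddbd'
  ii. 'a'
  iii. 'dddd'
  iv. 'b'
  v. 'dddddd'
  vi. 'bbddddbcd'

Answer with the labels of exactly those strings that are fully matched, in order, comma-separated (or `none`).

i → no match
ii → no match
iii → match
iv → match
v → match
vi → no match

iii, iv, v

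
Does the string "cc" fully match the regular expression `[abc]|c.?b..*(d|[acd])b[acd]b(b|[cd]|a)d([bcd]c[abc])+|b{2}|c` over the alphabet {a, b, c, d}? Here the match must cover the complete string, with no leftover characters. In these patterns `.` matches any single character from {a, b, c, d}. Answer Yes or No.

No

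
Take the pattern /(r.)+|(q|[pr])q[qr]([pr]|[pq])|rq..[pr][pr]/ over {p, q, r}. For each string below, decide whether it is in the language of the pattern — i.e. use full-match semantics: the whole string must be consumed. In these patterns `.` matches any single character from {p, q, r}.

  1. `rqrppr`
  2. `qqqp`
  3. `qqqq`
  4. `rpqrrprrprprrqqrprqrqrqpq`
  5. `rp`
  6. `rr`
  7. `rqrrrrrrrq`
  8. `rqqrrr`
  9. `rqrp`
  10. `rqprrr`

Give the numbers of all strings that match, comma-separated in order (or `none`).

1, 2, 3, 5, 6, 7, 8, 9, 10

1 → match
2 → match
3 → match
4 → no match
5 → match
6 → match
7 → match
8 → match
9 → match
10 → match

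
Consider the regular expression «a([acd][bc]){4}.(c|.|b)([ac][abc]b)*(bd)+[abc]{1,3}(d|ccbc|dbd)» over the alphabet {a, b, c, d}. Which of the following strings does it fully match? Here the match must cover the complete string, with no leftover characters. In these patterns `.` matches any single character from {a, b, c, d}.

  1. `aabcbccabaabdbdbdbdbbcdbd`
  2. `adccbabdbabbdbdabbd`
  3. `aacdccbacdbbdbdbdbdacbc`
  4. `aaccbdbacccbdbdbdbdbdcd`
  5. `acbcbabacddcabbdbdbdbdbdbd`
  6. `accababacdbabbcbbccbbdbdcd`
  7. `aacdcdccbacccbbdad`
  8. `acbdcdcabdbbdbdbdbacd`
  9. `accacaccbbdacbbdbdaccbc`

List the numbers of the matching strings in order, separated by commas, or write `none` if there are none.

1, 2, 4, 5, 6, 7, 8, 9

1 → match
2 → match
3 → no match
4 → match
5 → match
6 → match
7 → match
8 → match
9 → match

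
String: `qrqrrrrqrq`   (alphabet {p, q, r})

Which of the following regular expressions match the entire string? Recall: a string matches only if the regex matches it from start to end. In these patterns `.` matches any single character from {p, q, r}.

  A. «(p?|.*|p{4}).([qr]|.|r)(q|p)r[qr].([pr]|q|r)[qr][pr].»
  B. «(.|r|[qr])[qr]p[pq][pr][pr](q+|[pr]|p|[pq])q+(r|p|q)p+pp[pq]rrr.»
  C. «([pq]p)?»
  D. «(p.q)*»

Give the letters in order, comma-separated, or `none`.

A → match
B → no match
C → no match
D → no match

A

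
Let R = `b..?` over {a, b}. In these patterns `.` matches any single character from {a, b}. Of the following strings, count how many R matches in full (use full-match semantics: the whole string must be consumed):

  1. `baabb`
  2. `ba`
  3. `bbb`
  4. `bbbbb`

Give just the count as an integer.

2

1 → no match
2 → match
3 → match
4 → no match
Total matched: 2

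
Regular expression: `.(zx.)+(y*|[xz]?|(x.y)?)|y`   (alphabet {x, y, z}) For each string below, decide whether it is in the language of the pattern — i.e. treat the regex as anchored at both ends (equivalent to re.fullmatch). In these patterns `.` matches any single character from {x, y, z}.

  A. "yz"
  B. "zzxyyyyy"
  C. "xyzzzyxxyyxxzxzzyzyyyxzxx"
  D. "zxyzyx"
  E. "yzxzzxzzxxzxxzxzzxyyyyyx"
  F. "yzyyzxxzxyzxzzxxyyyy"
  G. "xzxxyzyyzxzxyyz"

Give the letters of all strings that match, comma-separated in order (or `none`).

B

A → no match
B → match
C → no match
D → no match
E → no match
F → no match
G → no match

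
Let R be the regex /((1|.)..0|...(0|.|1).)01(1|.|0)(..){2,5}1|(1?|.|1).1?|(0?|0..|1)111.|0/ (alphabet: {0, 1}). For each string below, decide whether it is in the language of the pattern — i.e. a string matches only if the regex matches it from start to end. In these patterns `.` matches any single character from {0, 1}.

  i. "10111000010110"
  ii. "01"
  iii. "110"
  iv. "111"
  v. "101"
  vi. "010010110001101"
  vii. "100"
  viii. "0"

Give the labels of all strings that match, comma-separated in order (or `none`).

ii, iv, v, vi, viii

i → no match
ii → match
iii → no match
iv → match
v → match
vi → match
vii → no match
viii → match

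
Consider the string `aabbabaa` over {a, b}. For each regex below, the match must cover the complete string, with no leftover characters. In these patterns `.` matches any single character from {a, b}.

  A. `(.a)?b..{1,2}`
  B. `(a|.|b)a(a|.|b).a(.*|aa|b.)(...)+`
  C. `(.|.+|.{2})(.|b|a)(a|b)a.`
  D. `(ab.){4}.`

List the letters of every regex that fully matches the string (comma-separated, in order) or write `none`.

B, C

A → no match
B → match
C → match
D → no match — must start with `ab`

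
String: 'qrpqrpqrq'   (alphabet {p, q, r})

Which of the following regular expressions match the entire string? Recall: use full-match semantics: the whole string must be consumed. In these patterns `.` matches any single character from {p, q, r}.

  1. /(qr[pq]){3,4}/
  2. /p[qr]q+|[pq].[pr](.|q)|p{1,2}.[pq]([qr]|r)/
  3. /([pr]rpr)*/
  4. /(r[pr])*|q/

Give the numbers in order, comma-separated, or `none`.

1 → match
2 → no match
3 → no match
4 → no match

1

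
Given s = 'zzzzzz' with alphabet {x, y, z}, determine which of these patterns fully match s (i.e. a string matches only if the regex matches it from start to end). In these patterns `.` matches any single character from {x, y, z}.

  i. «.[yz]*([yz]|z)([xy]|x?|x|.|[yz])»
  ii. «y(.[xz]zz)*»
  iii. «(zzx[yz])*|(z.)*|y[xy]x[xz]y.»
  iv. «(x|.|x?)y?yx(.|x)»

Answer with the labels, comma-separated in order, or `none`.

i → match
ii → no match — must start with 'y'
iii → match
iv → no match

i, iii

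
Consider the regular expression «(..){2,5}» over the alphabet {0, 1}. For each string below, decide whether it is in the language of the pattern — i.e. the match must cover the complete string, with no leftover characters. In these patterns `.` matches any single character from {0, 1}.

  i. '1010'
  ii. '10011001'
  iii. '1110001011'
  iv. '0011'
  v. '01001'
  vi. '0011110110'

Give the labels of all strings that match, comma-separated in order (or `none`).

i → match
ii → match
iii → match
iv → match
v → no match
vi → match

i, ii, iii, iv, vi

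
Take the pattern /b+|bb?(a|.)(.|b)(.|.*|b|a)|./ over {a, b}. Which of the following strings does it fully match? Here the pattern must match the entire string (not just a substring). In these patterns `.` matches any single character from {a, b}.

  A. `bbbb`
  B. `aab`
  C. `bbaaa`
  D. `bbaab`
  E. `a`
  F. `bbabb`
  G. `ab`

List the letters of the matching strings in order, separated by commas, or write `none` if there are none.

A. `bbbb` → match
B. `aab` → no match
C. `bbaaa` → match
D. `bbaab` → match
E. `a` → match
F. `bbabb` → match
G. `ab` → no match

A, C, D, E, F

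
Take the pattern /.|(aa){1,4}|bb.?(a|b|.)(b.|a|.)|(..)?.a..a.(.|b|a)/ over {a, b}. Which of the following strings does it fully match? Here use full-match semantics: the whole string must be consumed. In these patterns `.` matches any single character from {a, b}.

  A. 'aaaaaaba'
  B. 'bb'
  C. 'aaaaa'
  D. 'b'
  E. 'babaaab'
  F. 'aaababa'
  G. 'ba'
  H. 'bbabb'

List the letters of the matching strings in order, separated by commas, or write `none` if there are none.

A → no match
B → no match
C → no match
D → match
E → match
F → match
G → no match
H → match

D, E, F, H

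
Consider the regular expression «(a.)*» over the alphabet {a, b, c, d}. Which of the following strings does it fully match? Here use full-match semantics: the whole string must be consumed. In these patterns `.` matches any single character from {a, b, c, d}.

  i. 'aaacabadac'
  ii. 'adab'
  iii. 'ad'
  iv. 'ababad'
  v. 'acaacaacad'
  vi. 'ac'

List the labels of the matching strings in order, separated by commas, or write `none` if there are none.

i, ii, iii, iv, vi

i → match
ii → match
iii → match
iv → match
v → no match
vi → match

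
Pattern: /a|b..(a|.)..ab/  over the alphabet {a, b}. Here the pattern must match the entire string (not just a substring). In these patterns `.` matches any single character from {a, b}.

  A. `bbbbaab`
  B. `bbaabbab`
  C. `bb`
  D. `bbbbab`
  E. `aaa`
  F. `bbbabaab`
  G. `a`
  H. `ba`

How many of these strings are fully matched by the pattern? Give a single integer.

3

A → no match
B → match
C → no match
D → no match
E → no match
F → match
G → match
H → no match
Total matched: 3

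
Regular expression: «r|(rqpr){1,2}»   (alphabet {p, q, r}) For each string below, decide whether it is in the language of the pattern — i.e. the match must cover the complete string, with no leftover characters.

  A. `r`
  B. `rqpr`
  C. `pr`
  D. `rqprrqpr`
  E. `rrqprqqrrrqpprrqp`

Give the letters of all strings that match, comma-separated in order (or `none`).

A, B, D

A → match
B → match
C → no match
D → match
E → no match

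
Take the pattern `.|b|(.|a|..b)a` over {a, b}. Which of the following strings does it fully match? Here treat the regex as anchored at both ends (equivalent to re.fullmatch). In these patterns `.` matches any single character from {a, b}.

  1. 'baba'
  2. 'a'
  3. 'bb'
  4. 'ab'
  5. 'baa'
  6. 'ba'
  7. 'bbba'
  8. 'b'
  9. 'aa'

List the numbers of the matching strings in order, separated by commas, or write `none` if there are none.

1, 2, 6, 7, 8, 9

1. 'baba' → match
2. 'a' → match
3. 'bb' → no match
4. 'ab' → no match
5. 'baa' → no match
6. 'ba' → match
7. 'bbba' → match
8. 'b' → match
9. 'aa' → match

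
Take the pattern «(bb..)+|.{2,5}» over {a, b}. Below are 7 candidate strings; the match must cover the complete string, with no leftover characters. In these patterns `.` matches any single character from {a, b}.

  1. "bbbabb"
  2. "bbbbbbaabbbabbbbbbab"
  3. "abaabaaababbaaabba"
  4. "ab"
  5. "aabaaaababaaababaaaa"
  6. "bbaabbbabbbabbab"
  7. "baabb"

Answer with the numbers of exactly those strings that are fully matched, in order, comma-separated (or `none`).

1. "bbbabb" → no match
2 → match
3 → no match
4. "ab" → match
5 → no match
6 → match
7. "baabb" → match

2, 4, 6, 7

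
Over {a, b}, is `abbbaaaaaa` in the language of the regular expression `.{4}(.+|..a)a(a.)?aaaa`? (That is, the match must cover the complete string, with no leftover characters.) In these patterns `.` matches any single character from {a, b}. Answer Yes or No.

Yes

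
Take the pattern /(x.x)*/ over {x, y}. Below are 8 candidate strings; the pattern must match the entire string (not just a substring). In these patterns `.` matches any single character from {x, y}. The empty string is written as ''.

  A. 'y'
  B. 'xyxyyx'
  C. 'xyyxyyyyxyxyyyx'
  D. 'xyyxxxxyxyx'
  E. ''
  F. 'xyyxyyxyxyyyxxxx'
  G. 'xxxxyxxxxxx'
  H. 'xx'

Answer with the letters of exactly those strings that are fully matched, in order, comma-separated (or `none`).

A → no match
B → no match
C → no match
D → no match
E → match
F → no match
G → no match
H → no match

E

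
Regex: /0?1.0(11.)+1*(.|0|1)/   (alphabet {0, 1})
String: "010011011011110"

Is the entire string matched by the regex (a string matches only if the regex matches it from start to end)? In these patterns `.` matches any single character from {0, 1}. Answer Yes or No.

Yes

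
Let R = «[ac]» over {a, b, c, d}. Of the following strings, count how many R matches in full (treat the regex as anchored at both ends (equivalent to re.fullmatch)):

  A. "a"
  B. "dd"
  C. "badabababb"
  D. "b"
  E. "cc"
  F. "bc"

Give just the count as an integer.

A. "a" → match
B. "dd" → no match
C. "badabababb" → no match
D. "b" → no match
E. "cc" → no match
F. "bc" → no match
Total matched: 1

1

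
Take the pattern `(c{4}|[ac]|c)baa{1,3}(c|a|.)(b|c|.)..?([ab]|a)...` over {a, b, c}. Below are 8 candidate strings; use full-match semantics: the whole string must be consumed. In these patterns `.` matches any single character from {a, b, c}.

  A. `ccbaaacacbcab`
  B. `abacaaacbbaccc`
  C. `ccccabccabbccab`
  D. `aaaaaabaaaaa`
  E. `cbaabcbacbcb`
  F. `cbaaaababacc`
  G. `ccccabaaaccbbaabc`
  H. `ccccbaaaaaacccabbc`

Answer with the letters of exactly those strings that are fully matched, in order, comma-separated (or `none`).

A → no match
B → no match
C → no match
D → no match
E → no match
F → match
G → no match
H → no match

F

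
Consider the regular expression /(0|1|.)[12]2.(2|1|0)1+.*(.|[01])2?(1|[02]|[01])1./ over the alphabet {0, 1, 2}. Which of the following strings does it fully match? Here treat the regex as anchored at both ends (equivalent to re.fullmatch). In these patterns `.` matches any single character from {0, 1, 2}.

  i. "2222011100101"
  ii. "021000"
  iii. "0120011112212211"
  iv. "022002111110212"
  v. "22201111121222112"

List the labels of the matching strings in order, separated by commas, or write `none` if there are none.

iii, v

i → no match
ii → no match
iii → match
iv → no match
v → match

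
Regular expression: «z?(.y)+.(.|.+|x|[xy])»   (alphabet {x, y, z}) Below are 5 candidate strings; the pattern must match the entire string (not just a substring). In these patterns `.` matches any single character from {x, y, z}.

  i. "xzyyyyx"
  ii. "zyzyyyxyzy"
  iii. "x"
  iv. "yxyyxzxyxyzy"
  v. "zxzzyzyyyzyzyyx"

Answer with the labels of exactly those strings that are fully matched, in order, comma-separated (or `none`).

i → no match
ii → match
iii → no match
iv → no match
v → no match

ii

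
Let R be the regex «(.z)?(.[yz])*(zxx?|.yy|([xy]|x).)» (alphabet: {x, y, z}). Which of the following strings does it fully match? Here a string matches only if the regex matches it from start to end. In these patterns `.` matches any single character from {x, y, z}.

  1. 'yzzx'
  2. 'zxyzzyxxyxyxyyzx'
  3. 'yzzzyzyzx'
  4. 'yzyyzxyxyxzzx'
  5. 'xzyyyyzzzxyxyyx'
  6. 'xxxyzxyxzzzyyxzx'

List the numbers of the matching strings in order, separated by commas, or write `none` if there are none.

1 → match
2 → no match
3 → no match
4 → no match
5 → no match
6 → no match

1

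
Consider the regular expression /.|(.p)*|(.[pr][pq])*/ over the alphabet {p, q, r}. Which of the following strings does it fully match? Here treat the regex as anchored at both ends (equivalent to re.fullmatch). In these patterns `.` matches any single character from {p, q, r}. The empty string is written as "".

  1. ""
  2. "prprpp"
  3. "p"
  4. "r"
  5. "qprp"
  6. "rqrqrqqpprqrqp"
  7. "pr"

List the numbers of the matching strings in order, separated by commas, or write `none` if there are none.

1 → match
2 → match
3 → match
4 → match
5 → match
6 → no match
7 → no match

1, 2, 3, 4, 5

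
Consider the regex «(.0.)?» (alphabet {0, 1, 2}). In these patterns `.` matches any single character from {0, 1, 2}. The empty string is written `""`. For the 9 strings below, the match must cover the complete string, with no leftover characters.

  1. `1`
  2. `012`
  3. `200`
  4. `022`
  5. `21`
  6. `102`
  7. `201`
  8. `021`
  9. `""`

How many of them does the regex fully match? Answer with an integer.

1 → no match
2 → no match
3 → match
4 → no match
5 → no match
6 → match
7 → match
8 → no match
9 → match
Total matched: 4

4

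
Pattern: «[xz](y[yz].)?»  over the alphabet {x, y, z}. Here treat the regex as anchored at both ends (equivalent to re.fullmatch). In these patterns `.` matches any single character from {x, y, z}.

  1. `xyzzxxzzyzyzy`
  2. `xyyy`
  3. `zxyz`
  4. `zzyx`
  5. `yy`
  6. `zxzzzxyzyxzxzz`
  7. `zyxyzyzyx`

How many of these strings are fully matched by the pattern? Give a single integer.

1

1 → no match
2 → match
3 → no match
4 → no match
5 → no match
6 → no match
7 → no match
Total matched: 1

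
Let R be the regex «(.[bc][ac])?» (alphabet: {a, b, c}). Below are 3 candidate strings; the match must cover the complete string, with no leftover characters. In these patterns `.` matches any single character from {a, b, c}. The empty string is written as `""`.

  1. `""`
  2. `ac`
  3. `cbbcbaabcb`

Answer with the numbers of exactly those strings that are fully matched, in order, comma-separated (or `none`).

1

1. `""` → match
2. `ac` → no match
3. `cbbcbaabcb` → no match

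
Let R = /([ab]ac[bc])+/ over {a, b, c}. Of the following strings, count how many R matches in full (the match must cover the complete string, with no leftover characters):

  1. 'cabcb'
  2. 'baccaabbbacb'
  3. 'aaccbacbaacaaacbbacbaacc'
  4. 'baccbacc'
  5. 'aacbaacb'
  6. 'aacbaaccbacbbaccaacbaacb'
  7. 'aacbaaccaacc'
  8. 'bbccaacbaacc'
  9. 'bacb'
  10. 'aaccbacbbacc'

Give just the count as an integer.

6

1 → no match
2 → no match
3 → no match
4 → match
5 → match
6 → match
7 → match
8 → no match
9 → match
10 → match
Total matched: 6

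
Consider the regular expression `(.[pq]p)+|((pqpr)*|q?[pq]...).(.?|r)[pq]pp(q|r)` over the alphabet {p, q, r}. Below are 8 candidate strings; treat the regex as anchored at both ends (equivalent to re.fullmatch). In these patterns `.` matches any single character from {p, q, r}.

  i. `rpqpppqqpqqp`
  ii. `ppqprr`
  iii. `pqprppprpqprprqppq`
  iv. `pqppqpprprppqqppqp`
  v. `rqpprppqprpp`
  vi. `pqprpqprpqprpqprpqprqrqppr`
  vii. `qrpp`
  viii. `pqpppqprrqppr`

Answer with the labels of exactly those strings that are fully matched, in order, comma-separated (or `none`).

i → no match
ii → no match
iii → no match
iv → no match
v → no match
vi → match
vii → no match
viii → no match

vi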